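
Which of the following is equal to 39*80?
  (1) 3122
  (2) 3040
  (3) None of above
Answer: 3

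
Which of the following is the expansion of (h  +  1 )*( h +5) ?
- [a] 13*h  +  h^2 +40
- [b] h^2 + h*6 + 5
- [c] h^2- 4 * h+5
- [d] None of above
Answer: b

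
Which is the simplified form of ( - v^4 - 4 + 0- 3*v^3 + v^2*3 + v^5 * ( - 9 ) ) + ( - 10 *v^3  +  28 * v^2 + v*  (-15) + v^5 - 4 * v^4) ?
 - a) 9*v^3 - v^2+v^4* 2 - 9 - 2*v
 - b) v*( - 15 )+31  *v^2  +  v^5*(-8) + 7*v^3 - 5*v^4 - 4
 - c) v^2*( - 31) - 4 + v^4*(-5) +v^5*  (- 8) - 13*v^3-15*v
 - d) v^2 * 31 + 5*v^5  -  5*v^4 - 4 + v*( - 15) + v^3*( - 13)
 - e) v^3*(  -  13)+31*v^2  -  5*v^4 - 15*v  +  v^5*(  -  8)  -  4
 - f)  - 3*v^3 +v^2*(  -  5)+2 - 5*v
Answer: e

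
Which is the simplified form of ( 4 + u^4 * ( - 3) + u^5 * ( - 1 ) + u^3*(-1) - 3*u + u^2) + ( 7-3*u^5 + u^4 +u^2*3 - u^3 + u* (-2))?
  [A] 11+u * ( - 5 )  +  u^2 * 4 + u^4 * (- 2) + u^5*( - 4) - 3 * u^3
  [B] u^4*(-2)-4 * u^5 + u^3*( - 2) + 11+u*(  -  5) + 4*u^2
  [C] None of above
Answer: B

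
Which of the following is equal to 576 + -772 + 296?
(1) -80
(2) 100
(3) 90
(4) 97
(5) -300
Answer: 2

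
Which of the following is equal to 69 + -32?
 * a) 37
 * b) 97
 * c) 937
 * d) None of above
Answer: a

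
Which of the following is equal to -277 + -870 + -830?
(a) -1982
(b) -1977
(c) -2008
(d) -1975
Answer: b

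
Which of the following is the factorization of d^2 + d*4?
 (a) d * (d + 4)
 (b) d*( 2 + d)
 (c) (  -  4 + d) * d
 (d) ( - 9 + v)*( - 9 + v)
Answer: a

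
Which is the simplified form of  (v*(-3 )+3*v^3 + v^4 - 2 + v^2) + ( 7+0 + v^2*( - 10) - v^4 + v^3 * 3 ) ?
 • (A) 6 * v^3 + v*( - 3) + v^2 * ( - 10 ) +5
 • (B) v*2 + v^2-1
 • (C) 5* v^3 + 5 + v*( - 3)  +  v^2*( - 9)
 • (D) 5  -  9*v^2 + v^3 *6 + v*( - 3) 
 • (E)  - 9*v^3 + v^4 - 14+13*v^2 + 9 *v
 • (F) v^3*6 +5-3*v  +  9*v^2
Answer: D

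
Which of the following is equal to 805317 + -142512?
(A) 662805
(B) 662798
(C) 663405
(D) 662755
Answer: A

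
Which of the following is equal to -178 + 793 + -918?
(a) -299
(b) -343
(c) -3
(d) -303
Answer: d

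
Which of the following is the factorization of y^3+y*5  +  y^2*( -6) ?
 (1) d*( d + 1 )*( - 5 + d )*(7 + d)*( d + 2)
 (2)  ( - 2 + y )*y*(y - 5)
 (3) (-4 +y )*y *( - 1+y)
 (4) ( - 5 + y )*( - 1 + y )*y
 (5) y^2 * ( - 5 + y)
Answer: 4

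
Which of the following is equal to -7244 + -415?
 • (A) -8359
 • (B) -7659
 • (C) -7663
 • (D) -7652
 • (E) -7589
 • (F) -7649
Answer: B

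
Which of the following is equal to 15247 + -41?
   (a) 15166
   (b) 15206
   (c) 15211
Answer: b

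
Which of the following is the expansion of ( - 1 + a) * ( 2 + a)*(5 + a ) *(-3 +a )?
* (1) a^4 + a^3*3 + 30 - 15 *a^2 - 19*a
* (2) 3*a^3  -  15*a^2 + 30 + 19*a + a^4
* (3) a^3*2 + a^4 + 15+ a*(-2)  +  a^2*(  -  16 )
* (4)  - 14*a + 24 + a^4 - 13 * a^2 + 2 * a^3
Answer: 1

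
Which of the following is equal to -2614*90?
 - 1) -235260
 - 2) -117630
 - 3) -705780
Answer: 1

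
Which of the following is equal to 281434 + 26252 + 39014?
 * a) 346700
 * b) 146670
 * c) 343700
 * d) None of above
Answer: a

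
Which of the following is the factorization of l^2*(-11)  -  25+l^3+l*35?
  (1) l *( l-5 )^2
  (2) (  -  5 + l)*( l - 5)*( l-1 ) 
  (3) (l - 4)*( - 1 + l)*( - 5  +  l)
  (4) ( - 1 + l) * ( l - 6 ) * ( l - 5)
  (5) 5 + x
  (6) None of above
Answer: 2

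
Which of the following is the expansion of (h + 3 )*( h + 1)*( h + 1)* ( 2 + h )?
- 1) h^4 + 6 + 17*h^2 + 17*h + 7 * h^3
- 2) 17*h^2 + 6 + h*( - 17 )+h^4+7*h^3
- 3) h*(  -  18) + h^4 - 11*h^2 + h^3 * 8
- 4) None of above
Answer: 1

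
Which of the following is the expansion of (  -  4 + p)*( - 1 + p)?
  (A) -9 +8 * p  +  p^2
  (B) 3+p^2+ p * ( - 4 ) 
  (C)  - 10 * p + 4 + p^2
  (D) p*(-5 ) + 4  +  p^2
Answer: D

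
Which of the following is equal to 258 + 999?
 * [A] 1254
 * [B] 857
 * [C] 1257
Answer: C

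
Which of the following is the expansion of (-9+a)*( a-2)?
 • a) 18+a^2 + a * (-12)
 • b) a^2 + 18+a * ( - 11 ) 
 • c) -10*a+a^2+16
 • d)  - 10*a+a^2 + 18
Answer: b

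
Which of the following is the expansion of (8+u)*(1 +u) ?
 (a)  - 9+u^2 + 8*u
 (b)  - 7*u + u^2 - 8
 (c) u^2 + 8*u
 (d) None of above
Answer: d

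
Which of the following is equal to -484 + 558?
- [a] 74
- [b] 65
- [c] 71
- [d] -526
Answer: a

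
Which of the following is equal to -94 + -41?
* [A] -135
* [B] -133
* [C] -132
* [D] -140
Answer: A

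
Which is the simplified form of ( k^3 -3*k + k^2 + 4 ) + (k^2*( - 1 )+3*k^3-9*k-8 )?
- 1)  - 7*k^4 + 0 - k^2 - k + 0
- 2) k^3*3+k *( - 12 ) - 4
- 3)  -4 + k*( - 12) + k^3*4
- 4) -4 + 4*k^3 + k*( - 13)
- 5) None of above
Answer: 3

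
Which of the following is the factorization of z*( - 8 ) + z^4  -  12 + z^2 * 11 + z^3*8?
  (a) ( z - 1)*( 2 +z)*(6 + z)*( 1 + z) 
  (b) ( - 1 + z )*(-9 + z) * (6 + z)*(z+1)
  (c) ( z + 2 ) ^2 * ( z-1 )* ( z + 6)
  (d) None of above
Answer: a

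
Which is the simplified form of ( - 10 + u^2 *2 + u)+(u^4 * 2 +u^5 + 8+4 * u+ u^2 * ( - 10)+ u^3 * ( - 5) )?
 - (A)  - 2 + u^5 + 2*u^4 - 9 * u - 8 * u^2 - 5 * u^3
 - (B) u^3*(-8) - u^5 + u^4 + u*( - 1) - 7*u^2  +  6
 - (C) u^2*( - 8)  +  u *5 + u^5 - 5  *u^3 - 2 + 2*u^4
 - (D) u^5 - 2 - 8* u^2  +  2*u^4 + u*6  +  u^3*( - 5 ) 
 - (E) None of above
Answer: C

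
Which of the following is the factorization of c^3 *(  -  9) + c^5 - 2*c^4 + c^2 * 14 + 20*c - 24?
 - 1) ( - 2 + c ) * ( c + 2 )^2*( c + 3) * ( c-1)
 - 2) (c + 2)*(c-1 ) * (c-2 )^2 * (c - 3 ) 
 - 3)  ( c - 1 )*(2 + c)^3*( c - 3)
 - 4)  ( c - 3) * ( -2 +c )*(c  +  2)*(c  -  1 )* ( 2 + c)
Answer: 4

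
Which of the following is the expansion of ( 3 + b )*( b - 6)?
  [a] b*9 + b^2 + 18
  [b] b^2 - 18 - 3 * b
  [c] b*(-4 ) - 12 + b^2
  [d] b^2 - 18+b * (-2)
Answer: b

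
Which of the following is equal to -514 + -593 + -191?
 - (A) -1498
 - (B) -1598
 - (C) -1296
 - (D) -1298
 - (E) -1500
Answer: D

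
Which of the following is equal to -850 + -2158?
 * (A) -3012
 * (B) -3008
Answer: B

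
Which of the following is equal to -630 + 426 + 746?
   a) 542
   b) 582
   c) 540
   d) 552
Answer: a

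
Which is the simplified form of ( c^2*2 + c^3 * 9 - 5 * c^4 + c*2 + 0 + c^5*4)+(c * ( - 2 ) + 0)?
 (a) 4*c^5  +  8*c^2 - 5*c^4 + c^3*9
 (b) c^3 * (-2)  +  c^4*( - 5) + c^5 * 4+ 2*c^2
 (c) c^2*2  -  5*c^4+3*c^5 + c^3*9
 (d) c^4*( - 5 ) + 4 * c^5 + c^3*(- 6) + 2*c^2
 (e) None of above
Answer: e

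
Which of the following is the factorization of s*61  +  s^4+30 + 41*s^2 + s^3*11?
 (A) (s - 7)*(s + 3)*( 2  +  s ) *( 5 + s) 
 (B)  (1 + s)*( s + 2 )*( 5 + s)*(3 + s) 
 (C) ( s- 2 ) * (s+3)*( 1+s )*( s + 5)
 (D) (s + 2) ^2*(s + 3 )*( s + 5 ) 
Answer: B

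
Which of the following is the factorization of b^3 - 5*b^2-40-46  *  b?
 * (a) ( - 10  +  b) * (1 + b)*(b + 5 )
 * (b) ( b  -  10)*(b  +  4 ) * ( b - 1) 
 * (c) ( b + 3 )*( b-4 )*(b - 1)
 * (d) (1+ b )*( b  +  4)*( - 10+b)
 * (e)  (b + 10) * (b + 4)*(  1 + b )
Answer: d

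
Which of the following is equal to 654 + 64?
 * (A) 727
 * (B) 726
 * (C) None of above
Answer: C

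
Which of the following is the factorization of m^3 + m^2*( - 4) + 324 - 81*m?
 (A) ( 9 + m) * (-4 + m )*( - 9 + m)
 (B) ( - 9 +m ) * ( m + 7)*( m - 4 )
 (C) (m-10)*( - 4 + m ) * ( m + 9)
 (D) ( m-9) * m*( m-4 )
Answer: A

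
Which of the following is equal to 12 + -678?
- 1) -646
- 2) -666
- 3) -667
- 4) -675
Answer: 2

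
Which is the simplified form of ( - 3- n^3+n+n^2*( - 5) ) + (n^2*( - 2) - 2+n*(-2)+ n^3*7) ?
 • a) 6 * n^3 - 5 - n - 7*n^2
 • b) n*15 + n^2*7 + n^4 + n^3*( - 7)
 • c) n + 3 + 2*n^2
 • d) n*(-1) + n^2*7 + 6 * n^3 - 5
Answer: a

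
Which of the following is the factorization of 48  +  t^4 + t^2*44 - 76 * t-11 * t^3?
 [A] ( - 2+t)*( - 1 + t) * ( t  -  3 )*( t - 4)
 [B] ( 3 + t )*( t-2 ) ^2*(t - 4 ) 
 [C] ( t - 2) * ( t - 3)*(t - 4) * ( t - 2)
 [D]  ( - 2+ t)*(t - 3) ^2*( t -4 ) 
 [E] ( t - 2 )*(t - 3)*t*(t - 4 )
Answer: C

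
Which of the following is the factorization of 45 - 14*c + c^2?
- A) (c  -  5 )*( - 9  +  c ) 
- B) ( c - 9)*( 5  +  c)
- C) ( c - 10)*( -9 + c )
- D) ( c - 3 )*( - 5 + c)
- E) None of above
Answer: A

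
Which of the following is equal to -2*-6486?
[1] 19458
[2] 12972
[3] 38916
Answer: 2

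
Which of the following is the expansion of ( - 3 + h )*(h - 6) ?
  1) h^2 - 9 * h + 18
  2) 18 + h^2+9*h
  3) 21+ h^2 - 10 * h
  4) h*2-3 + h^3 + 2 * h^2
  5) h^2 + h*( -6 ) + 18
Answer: 1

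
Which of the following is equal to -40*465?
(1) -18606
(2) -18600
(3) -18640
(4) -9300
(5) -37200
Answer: 2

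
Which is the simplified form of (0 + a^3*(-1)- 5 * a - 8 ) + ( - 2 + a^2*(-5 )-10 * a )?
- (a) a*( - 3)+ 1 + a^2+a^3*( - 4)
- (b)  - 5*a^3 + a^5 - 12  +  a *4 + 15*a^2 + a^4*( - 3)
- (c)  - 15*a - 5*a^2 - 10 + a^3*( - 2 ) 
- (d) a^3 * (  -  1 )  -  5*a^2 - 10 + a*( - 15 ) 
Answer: d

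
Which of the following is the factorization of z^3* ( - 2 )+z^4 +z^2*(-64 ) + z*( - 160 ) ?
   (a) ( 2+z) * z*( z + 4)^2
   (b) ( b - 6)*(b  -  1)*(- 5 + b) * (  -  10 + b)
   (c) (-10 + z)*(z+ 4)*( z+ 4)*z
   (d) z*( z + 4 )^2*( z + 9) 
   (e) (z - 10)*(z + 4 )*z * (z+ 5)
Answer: c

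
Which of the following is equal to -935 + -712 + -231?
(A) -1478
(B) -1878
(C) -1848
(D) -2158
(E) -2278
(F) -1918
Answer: B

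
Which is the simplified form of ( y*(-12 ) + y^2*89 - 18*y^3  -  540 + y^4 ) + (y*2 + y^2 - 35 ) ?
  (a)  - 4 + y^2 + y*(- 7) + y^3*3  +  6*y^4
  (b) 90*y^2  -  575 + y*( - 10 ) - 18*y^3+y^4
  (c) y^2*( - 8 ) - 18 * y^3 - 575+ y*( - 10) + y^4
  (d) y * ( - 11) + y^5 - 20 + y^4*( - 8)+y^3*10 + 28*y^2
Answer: b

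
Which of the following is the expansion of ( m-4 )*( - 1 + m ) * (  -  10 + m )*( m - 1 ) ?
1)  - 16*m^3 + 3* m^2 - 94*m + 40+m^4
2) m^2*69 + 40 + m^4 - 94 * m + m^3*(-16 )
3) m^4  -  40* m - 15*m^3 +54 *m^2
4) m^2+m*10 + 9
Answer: 2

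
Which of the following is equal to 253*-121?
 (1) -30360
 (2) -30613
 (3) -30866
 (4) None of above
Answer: 2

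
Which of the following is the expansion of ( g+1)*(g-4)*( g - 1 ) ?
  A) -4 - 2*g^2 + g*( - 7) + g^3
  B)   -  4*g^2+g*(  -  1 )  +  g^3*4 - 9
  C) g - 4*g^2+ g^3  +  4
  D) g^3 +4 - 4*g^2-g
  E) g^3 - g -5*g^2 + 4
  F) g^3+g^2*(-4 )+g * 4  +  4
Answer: D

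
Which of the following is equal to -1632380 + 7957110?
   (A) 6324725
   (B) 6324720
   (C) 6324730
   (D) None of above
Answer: C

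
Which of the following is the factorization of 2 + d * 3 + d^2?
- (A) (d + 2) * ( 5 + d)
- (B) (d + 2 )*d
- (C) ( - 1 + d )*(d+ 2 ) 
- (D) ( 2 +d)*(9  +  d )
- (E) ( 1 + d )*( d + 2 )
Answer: E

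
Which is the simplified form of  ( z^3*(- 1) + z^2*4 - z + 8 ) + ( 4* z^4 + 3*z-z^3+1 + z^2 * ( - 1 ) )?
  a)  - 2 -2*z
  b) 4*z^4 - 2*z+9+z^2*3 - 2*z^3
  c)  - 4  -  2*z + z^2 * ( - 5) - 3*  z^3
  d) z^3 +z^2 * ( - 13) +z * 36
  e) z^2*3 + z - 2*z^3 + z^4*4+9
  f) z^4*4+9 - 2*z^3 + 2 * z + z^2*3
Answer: f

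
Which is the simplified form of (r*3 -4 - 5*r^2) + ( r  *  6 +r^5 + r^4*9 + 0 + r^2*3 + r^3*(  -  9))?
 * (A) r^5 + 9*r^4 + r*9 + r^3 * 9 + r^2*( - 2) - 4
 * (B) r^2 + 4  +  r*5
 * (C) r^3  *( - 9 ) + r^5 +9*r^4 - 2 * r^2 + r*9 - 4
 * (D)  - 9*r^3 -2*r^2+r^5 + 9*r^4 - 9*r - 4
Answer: C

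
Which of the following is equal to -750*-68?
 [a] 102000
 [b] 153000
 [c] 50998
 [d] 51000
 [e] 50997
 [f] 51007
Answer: d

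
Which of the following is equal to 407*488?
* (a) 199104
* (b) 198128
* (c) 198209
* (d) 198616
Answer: d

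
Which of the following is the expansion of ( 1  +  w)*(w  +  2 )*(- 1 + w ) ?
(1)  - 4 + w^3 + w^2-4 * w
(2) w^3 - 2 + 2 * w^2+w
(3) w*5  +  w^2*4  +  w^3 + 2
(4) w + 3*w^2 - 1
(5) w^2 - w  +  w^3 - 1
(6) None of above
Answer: 6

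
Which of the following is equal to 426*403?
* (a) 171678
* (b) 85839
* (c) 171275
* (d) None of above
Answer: a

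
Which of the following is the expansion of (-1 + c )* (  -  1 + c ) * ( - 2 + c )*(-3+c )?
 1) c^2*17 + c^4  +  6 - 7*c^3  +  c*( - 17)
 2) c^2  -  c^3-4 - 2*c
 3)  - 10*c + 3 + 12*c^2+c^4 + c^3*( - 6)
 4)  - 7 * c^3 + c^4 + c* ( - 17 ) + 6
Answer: 1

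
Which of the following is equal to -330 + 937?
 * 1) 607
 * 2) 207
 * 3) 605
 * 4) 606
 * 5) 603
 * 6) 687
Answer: 1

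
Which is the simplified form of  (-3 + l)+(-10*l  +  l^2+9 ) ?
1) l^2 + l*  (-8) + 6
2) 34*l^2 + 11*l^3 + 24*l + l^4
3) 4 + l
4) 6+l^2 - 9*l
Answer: 4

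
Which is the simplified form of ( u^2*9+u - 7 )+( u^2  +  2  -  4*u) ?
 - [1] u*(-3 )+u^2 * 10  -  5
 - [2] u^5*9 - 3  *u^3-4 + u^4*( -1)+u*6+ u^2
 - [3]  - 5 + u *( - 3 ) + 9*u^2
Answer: 1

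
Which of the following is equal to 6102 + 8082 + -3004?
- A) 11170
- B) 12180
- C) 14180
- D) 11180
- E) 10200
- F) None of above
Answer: D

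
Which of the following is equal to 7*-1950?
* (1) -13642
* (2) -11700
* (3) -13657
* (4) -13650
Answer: 4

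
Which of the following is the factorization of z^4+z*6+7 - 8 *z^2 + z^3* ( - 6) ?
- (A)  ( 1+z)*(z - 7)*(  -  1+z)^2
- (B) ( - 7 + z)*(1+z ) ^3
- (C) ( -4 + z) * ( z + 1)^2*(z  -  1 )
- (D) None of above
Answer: D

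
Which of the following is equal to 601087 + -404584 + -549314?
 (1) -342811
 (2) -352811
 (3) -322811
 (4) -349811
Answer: 2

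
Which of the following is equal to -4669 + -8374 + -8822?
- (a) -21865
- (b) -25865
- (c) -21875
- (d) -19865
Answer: a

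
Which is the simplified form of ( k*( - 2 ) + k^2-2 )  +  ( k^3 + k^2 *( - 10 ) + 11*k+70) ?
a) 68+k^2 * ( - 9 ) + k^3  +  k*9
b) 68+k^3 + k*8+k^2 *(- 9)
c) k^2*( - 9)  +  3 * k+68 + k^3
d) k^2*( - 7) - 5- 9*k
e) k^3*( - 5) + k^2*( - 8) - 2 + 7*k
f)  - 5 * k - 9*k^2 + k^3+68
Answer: a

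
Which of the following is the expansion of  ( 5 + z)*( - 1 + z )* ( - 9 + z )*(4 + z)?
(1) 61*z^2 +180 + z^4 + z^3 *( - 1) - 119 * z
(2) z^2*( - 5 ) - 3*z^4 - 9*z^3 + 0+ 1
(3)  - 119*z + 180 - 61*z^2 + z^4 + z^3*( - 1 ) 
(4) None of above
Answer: 3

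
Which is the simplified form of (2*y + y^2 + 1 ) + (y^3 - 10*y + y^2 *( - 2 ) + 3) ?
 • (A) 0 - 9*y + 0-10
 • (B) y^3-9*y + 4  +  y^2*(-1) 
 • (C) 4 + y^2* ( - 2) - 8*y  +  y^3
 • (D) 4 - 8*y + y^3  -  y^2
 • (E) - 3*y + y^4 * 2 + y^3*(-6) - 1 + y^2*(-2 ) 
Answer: D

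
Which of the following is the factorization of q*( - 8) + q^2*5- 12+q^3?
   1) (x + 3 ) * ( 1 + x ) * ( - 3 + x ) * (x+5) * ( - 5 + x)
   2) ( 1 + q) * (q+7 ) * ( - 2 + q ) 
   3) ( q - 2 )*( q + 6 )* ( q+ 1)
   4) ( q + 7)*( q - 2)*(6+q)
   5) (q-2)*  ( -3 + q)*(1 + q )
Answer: 3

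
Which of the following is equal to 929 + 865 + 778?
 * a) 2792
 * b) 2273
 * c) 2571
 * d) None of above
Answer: d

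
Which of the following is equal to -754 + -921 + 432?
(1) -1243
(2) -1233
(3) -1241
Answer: 1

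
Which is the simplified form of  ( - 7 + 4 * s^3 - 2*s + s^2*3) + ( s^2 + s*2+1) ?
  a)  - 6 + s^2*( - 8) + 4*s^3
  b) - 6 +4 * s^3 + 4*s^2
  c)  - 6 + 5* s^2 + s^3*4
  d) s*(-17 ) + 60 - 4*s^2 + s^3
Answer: b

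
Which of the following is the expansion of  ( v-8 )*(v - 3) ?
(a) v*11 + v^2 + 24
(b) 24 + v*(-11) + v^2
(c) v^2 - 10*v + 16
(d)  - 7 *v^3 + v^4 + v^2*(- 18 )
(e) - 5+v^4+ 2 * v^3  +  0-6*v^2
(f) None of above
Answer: b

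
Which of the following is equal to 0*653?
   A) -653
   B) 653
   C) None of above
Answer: C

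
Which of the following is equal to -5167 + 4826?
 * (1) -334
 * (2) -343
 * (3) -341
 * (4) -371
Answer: 3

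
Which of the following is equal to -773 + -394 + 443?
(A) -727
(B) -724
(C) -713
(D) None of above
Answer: B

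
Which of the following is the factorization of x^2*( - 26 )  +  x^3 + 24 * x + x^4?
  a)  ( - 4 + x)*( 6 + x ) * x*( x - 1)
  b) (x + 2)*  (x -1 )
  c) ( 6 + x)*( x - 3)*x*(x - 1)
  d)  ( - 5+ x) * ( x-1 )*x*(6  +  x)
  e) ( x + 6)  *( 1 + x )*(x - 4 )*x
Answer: a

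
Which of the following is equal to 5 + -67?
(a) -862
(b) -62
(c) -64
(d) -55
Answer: b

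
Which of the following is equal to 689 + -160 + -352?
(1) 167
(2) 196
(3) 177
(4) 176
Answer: 3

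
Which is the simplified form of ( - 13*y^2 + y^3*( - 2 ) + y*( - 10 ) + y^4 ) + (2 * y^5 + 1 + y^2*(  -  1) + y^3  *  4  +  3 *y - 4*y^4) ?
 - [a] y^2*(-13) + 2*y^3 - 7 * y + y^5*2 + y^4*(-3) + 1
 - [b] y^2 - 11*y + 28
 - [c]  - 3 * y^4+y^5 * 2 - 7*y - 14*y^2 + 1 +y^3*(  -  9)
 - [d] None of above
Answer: d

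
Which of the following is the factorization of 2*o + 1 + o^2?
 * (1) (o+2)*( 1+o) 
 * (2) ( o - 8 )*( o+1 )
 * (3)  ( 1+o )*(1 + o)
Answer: 3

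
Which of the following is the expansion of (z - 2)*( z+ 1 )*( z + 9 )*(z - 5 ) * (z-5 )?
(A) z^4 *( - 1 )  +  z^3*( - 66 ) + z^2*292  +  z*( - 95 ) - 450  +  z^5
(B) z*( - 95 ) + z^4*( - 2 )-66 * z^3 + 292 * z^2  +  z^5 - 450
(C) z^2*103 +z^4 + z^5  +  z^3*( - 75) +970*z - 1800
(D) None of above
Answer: B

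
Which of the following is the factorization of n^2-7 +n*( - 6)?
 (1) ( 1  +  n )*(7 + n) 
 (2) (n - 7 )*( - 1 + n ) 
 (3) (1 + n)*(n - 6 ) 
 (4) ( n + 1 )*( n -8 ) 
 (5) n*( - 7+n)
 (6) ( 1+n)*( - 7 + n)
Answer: 6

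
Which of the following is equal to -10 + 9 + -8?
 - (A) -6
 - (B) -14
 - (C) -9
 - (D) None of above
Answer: C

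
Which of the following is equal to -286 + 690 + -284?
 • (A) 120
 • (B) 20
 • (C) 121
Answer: A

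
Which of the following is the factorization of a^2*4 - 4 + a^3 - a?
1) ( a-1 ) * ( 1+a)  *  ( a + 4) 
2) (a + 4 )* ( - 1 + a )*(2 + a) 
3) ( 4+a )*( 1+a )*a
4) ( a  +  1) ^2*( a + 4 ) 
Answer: 1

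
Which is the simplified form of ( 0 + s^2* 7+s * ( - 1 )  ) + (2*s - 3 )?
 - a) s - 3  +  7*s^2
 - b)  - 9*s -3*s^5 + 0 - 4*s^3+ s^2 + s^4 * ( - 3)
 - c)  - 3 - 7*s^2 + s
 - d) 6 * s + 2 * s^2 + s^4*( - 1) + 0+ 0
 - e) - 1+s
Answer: a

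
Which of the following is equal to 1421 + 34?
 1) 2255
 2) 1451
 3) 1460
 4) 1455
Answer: 4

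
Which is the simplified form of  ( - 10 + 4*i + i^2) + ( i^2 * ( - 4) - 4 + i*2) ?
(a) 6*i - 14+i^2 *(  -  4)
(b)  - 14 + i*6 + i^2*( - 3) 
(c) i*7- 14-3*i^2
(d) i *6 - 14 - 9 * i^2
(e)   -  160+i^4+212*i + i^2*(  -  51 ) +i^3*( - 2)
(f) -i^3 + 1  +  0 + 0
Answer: b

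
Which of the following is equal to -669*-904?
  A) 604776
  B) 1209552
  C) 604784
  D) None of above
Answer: A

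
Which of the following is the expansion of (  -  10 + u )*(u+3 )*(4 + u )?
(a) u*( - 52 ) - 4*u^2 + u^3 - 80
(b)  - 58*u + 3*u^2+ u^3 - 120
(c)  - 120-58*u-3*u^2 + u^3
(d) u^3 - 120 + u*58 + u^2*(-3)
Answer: c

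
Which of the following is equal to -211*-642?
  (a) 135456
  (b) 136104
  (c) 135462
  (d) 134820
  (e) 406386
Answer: c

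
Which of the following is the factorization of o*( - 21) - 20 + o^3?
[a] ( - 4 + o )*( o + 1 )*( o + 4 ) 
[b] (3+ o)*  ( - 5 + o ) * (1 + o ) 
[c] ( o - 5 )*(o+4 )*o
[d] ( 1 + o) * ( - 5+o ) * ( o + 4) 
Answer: d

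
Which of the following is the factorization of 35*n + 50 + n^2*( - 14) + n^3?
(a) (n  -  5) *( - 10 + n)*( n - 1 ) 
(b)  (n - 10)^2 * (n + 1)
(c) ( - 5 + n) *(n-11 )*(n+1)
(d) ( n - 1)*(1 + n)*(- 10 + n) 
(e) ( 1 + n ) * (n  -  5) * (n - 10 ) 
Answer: e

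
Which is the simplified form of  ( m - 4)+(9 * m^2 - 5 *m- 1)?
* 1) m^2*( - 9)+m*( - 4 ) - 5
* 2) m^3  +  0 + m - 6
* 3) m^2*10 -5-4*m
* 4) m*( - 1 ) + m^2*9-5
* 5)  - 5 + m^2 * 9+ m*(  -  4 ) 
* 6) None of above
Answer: 5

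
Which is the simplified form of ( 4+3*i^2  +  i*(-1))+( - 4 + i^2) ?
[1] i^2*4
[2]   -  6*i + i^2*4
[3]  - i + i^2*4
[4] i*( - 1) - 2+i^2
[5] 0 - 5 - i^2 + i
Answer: 3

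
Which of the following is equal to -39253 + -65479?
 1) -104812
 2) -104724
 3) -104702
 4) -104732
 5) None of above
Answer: 4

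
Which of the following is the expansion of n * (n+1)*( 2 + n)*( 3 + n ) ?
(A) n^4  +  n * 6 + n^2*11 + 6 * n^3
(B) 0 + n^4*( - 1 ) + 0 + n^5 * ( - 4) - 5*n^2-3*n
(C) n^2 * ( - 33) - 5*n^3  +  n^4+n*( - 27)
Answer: A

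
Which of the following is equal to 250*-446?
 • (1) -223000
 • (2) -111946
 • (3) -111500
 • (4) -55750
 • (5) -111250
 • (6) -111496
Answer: 3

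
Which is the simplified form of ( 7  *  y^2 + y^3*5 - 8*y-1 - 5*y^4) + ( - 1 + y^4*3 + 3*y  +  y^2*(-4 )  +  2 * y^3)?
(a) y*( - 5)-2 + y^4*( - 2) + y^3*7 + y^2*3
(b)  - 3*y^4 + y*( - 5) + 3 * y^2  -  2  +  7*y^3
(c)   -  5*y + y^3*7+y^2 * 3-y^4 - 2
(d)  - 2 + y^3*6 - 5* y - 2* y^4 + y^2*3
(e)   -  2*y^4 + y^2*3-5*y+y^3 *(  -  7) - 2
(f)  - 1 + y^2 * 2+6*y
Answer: a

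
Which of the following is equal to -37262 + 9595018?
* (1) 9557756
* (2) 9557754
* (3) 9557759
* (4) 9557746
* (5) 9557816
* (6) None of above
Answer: 1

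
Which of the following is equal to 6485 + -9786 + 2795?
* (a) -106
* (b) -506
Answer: b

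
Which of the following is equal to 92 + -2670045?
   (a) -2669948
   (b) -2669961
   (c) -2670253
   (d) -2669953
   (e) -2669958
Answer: d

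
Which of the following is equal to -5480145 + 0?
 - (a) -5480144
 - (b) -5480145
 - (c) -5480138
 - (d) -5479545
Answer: b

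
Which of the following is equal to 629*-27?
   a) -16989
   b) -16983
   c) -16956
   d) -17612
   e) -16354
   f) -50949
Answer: b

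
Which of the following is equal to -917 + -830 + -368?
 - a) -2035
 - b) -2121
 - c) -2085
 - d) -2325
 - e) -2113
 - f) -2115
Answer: f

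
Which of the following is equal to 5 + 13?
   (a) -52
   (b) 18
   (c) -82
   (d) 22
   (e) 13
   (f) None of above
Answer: b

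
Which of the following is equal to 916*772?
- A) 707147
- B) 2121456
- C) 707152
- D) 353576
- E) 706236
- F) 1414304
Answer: C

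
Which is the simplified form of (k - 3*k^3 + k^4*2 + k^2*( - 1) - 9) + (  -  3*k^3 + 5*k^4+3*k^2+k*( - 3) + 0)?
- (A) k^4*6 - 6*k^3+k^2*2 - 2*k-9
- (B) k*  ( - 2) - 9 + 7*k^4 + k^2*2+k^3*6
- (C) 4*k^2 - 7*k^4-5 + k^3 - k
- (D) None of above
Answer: D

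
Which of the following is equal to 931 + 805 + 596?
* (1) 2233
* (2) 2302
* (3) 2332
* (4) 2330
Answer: 3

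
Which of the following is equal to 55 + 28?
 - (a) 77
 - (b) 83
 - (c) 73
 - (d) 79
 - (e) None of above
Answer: b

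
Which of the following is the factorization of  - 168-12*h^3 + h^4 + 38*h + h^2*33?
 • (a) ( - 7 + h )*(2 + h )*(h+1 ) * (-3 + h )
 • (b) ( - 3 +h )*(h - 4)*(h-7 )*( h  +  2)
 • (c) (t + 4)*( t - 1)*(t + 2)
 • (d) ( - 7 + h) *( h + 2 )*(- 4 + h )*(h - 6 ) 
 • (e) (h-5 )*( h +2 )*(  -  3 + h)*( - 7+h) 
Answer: b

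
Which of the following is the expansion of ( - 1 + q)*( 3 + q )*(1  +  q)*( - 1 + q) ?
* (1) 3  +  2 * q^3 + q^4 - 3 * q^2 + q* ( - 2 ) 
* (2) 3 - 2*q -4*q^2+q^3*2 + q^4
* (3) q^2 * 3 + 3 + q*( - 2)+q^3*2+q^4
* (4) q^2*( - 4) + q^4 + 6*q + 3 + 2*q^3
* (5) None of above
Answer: 2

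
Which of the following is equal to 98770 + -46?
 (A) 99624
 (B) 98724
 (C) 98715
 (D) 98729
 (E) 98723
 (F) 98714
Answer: B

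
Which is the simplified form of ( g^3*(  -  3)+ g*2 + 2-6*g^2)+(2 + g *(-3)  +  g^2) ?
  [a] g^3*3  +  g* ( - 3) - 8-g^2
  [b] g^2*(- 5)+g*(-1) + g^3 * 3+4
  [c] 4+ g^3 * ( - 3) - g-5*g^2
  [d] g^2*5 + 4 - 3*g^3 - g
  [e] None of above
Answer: c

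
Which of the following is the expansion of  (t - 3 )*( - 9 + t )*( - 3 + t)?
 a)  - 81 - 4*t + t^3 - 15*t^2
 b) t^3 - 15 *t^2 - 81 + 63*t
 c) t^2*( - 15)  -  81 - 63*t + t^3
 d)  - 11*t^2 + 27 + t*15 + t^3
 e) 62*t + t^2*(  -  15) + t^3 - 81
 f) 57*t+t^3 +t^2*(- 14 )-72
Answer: b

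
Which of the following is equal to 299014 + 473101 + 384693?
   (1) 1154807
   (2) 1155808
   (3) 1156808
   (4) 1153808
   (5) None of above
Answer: 3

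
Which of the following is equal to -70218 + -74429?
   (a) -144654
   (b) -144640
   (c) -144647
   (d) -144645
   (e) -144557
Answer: c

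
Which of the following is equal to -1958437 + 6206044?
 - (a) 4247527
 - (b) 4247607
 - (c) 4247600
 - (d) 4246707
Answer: b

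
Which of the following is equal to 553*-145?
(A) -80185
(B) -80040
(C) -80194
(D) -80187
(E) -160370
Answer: A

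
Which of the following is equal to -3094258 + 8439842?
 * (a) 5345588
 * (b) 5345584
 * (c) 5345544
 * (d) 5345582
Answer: b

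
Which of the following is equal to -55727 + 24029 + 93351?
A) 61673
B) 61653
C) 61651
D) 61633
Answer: B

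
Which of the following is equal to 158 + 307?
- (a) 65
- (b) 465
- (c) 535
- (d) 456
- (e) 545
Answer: b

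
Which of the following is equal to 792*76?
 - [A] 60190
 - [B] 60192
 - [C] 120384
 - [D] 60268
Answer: B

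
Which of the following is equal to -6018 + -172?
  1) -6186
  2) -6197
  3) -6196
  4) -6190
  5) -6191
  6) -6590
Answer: 4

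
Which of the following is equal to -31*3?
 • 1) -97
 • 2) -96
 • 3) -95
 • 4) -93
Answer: 4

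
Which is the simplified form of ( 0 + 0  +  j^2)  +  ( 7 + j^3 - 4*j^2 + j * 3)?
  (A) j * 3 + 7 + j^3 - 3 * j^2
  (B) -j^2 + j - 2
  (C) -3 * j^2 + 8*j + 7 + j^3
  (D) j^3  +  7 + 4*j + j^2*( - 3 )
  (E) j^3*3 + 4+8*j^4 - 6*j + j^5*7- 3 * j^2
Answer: A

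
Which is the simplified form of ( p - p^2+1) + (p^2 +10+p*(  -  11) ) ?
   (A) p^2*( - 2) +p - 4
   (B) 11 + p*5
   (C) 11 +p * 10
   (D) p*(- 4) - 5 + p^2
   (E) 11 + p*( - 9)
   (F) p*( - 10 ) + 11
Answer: F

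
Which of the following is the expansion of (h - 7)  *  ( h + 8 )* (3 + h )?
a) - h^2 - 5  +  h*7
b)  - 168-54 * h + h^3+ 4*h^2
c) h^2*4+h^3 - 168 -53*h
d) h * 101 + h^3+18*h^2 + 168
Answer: c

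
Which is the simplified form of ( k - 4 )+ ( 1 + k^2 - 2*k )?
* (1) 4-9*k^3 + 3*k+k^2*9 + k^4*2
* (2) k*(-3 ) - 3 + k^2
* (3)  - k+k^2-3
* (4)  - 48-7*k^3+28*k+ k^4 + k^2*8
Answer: 3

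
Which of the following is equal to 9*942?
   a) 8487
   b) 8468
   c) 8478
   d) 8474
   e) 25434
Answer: c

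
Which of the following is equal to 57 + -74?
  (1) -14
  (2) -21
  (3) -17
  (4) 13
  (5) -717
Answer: 3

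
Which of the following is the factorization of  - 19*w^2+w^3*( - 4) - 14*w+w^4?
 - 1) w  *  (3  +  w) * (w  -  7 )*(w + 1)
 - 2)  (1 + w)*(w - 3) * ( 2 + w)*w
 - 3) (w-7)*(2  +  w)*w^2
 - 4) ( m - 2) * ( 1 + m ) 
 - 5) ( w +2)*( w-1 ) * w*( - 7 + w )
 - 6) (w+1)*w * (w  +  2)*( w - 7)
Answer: 6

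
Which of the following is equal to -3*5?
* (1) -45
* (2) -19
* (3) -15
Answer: 3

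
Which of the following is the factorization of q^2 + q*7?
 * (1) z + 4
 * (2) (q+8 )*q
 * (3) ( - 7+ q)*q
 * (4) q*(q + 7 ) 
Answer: 4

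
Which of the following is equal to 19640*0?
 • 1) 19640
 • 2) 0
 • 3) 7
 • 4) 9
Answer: 2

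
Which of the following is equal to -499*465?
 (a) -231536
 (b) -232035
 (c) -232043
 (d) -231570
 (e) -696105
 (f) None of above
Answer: b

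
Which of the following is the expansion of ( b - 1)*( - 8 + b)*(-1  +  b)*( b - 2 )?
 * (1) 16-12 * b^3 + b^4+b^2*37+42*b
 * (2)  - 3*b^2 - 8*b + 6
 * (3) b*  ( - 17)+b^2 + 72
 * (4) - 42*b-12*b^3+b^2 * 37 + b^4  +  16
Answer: 4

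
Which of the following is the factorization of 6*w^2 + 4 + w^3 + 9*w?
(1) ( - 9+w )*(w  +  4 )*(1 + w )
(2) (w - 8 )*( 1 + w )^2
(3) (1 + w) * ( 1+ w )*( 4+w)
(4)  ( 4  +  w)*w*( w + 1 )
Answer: 3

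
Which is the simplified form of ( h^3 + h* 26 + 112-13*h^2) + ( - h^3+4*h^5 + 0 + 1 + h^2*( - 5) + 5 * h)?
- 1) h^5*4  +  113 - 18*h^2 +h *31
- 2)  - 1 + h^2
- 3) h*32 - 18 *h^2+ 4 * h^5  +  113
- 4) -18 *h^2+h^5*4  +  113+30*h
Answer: 1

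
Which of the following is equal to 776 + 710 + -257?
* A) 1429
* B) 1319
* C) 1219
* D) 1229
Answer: D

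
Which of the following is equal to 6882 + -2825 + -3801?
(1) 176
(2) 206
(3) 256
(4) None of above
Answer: 3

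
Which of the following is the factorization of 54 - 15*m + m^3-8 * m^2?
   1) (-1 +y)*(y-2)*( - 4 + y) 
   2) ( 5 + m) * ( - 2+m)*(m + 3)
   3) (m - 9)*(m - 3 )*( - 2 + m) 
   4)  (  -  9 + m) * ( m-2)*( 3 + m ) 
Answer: 4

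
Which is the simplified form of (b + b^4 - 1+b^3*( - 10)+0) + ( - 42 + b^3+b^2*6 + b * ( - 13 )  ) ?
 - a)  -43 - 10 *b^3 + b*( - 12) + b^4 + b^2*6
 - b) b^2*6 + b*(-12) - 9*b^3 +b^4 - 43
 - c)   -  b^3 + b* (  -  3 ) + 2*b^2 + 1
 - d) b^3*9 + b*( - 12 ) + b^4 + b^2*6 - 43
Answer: b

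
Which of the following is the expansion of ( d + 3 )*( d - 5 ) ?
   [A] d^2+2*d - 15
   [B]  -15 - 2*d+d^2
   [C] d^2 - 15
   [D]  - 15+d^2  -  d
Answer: B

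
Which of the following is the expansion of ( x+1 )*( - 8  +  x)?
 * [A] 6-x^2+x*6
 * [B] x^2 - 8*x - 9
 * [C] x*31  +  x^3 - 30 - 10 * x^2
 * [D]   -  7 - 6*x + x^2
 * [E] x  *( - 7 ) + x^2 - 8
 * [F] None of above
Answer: E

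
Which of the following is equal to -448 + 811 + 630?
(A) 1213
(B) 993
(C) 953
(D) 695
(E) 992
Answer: B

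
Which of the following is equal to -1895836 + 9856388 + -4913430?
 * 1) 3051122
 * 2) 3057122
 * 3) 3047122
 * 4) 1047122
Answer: 3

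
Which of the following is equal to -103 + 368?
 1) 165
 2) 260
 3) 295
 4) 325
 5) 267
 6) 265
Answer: 6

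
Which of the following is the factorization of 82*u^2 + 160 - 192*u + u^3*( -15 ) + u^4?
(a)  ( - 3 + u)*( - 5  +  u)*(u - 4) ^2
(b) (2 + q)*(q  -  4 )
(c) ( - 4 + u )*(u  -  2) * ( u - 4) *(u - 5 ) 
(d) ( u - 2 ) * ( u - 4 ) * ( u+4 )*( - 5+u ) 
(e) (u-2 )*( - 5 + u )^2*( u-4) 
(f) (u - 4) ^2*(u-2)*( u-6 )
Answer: c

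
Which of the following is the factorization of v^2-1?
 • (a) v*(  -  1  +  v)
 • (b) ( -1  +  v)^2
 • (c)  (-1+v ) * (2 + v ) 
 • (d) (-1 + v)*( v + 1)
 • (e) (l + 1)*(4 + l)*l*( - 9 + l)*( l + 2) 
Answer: d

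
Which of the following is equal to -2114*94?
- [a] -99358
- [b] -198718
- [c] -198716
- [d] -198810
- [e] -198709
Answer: c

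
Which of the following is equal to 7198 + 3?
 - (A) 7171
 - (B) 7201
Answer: B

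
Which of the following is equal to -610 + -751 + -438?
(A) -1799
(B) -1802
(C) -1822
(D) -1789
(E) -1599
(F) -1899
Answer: A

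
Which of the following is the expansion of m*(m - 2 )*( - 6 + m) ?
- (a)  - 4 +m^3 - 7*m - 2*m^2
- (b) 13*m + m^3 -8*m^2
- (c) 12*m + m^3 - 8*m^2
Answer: c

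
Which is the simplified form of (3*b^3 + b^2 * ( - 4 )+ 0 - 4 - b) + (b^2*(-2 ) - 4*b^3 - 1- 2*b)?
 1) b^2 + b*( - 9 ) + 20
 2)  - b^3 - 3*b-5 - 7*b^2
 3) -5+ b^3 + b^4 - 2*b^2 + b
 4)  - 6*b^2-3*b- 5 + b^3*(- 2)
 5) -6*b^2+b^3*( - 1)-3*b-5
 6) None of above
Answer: 5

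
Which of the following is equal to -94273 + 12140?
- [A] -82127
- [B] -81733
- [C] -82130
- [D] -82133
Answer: D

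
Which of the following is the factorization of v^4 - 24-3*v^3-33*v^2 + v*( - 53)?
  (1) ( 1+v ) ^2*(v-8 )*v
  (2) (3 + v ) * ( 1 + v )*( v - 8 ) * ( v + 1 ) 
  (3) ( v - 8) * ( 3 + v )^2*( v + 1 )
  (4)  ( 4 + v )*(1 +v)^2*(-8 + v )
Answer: 2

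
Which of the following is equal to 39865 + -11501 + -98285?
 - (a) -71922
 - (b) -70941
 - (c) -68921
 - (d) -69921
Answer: d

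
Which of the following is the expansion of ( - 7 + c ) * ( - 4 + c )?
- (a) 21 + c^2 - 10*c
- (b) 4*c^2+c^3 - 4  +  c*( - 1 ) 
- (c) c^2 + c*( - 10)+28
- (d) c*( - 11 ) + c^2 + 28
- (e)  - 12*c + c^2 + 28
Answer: d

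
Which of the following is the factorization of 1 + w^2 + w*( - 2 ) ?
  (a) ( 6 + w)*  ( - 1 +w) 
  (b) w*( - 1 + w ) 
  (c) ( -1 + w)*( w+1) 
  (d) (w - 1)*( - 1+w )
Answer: d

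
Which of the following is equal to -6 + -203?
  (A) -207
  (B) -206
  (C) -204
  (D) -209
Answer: D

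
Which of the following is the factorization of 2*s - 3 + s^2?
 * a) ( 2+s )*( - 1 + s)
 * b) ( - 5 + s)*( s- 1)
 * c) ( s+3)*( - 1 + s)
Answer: c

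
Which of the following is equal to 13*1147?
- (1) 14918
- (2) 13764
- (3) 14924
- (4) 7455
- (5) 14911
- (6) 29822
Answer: 5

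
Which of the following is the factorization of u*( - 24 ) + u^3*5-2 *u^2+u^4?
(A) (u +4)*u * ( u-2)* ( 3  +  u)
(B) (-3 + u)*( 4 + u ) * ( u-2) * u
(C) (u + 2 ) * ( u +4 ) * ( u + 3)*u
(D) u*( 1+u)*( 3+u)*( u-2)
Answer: A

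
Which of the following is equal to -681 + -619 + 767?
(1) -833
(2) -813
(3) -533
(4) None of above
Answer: 3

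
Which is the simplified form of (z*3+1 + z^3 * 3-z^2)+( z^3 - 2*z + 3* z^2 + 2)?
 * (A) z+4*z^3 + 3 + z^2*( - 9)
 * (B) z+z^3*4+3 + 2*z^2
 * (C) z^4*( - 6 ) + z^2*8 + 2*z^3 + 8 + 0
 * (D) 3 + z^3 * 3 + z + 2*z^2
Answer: B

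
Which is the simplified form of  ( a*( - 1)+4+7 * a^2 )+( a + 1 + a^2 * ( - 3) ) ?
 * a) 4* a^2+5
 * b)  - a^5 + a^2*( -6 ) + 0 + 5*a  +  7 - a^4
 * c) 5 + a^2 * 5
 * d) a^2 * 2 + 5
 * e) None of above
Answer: a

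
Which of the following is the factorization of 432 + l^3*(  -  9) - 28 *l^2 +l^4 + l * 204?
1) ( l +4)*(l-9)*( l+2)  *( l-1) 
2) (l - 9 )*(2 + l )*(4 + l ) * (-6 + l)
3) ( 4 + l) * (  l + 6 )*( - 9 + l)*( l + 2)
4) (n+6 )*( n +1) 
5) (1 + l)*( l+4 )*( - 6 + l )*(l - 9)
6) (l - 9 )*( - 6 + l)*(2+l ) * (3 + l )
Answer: 2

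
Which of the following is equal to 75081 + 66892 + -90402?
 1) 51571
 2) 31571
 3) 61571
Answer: 1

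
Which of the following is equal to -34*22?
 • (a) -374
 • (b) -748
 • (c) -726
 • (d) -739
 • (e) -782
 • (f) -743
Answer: b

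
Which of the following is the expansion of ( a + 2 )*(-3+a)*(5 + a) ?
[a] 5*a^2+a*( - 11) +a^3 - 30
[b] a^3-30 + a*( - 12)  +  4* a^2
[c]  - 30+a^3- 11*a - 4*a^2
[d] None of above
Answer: d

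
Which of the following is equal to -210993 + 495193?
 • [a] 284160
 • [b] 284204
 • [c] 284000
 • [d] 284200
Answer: d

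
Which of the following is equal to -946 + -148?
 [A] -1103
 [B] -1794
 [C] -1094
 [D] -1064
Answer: C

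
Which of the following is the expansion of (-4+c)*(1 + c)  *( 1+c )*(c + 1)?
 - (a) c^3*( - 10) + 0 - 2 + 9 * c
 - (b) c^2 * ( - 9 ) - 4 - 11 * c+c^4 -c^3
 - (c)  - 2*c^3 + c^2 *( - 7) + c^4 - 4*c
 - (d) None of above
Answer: b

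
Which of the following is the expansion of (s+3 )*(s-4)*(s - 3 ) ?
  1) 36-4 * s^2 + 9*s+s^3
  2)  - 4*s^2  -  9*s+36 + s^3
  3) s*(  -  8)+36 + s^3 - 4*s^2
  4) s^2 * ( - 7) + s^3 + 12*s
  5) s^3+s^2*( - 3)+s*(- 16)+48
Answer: 2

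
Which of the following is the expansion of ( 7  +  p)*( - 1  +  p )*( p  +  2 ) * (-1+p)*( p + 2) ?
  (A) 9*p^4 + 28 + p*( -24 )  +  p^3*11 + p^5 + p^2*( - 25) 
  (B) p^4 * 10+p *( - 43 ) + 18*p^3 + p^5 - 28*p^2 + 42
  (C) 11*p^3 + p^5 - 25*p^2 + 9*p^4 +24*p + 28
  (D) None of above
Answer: A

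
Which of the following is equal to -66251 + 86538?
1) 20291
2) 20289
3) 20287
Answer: 3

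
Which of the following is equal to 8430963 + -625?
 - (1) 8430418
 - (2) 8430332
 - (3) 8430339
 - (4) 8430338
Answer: 4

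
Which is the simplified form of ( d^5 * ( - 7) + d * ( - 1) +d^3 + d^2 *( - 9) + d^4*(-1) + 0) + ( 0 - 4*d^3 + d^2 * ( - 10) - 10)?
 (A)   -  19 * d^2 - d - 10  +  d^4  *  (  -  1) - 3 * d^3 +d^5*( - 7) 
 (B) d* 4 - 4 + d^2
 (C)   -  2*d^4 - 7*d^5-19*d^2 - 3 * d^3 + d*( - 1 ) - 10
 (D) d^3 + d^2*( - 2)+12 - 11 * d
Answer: A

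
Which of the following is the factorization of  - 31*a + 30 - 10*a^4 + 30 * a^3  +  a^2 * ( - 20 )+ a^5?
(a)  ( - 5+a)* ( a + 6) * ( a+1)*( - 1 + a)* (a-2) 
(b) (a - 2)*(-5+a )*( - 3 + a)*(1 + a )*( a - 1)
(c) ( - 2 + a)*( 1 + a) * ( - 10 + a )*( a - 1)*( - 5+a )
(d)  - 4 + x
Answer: b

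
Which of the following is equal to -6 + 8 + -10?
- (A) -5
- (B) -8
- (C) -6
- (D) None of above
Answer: B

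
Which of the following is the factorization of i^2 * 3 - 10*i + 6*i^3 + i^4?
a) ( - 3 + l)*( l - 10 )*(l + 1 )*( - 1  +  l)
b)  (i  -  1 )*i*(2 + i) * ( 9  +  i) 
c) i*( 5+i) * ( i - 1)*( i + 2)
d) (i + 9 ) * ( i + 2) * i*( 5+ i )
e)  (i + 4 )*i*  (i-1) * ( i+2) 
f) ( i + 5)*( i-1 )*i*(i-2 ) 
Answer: c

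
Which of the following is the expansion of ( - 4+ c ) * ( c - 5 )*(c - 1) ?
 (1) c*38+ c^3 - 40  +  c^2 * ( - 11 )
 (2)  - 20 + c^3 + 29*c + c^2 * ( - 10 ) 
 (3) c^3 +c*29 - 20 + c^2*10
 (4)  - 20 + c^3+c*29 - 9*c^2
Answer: 2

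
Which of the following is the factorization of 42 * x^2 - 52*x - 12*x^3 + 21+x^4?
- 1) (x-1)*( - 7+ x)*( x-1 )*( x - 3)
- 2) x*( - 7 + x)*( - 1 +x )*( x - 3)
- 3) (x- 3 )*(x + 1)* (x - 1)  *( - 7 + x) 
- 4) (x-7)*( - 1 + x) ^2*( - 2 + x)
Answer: 1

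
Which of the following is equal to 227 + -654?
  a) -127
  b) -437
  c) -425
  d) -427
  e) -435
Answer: d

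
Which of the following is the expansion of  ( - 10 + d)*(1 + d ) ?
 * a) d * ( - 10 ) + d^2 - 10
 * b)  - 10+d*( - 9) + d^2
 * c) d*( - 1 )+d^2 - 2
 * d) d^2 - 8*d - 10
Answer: b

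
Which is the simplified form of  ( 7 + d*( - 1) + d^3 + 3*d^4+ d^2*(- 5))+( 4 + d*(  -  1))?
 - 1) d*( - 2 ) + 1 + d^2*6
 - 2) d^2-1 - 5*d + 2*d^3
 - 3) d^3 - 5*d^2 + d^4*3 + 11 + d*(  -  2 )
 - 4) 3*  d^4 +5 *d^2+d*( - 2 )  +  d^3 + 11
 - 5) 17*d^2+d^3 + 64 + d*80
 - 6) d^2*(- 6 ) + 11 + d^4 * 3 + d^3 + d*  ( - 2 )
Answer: 3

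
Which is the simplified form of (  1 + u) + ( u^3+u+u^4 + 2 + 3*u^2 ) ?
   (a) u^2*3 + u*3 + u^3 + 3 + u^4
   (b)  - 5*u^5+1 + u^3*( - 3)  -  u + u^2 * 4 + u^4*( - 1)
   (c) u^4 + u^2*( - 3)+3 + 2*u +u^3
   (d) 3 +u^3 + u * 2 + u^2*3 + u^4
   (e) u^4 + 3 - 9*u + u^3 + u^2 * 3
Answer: d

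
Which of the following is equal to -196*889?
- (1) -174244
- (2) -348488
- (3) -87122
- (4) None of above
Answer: 1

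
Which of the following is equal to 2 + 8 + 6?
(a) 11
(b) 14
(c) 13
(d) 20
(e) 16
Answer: e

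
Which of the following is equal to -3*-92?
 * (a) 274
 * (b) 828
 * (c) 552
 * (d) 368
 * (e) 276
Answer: e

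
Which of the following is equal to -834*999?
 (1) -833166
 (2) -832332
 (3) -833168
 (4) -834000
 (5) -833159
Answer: 1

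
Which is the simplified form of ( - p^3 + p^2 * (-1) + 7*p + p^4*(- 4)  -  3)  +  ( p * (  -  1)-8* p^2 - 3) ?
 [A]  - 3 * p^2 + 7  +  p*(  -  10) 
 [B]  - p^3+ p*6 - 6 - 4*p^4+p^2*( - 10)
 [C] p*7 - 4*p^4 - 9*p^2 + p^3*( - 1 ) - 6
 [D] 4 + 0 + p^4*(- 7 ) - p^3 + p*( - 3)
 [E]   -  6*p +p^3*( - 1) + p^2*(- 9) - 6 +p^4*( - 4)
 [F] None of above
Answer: F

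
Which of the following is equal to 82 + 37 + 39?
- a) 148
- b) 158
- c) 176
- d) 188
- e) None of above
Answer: b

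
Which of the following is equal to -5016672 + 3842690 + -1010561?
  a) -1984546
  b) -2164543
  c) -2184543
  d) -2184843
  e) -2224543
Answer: c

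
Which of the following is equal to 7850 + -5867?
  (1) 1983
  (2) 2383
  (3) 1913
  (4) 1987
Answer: 1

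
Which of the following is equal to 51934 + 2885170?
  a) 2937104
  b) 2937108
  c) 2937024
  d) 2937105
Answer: a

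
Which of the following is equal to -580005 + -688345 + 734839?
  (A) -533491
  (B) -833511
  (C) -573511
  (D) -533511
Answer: D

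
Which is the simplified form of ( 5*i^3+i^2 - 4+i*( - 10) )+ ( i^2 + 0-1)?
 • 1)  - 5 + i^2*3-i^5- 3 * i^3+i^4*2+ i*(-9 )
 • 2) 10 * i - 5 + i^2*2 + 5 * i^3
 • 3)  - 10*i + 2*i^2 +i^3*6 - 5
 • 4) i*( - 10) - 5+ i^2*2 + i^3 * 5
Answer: 4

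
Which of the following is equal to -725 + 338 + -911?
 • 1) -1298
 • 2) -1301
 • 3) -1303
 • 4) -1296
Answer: 1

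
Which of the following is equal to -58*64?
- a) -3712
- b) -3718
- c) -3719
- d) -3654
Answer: a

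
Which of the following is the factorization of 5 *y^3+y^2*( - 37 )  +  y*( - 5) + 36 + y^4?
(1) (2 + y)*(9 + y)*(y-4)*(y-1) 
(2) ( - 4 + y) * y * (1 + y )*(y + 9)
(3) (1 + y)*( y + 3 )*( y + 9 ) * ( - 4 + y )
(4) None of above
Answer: 4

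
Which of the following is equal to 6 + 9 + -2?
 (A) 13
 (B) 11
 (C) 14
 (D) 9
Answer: A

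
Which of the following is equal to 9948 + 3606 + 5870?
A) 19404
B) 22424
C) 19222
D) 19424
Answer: D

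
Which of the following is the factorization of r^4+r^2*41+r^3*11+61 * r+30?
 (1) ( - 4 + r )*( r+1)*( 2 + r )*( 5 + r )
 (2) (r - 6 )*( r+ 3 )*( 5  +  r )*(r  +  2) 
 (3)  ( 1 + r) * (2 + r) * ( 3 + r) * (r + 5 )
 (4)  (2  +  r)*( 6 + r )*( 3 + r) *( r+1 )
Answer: 3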